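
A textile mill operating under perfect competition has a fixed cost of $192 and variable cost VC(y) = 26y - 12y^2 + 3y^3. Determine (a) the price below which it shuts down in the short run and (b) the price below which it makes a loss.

Shutdown price = min AVC. AVC = 26 - 12y + 3y^2, with vertex at y = 2 and minimum $14.
ATC = 192/y + 26 - 12y + 3y^2. Setting dATC/dy = −192/y^2 − 12 + 6y = 0 gives y = 4 (since 6·4^3 − 12·4^2 = 192).
min ATC = 192/4 + 26 − 12·4 + 3·4^2 = $74. That is the break-even price.
For $14 ≤ P < $74 the firm produces at a loss; below $14 it shuts down.

Shutdown price = $14; break-even price = $74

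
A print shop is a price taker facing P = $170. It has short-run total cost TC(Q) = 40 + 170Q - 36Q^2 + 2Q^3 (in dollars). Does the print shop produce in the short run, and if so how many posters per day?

Variable cost is VC = 170Q - 36Q^2 + 2Q^3, so AVC = VC/Q = 170 - 36Q + 2Q^2 and MC = dTC/dQ = 170 - 72Q + 6Q^2.
AVC is minimized where dAVC/dQ = -36 + 4Q = 0, at Q = 9; min AVC = 170 - 36·9 + 2·9^2 = $8.
Because $170 ≥ $8, revenue can cover variable cost; the firm operates.
Solving P = MC: -72Q + 6Q^2 = 0 ⇒ Q = 0 or 12. On the upward-sloping branch, Q* = 12.
Check: AVC at Q = 12 is $26 ≤ P, so revenue covers variable cost.
Profit = P·Q − TC = 170·12 − 352 = $1688.

Produce at Q = 12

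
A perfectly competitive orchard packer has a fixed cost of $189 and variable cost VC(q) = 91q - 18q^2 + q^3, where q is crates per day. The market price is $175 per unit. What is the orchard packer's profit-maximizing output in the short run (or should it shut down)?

Produce at q = 14

Variable cost is VC = 91q - 18q^2 + q^3, so AVC = VC/q = 91 - 18q + q^2 and MC = dTC/dq = 91 - 36q + 3q^2.
The AVC parabola has its vertex at q = 18/2 = 9, where AVC = 91 - 18·9 + 9^2 = $10.
Because $175 ≥ $10, revenue can cover variable cost; the firm operates.
Solving P = MC: -84 - 36q + 3q^2 = 0 ⇒ q = -2 or 14. On the upward-sloping branch, q* = 14.
Check: AVC at q = 14 is $35 ≤ P, so revenue covers variable cost.
Profit = P·q − TC = 175·14 − 679 = $1771.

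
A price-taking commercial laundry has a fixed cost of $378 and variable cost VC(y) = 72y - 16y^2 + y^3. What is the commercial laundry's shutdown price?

$8 per unit

Short-run supply begins at min AVC. From VC = 72y - 16y^2 + y^3, AVC = 72 - 16y + y^2.
At the minimum of AVC, MC = AVC. MC = 72 - 32y + 3y^2; setting MC = AVC gives 2y^2 - 16y = 0, so y = 8. min AVC = 8.
For P < $8 the firm produces nothing.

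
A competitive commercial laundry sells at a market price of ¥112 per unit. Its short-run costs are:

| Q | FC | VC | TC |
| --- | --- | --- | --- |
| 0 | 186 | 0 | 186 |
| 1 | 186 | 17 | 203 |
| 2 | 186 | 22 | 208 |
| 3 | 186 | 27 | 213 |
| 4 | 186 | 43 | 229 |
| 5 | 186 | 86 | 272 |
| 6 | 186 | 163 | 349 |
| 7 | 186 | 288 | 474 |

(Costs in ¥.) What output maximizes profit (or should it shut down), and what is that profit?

Tabulate TR − TC: Q=0: -186; Q=1: -91; Q=2: 16; Q=3: 123; Q=4: 219; Q=5: 288; Q=6: 323; Q=7: 310.
Profit is maximized at Q = 6. AVC there is 163/6 = ¥27.17 ≤ P, so producing beats shutting down (which would give -¥186).

Q = 6; profit = ¥323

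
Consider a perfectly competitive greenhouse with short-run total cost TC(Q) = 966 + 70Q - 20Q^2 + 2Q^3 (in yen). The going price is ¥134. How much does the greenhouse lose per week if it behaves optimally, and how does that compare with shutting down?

Profit = -¥198 at Q = 8

AVC = 70 - 20Q + 2Q^2; min AVC = ¥20 at Q = 5. Since P = ¥134 ≥ min AVC, the firm produces.
With MC = 70 - 40Q + 6Q^2, P = MC on the upward-sloping part at Q* = 8.
TR = 134·8 = 1072. TC = 966 + 304 = 1270. Profit = 1072 − 1270 = -¥198.
That loss of ¥198 beats the ¥966 the firm would lose by shutting down; producing recovers ¥768 of fixed cost.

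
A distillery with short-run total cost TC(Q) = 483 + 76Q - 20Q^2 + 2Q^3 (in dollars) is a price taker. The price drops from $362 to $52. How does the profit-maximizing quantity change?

Output falls from 11 to 6

MC = 76 - 40Q + 6Q^2; the shutdown threshold is min AVC = $26 (at Q = 5).
With P = $362 above the shutdown price, P = MC gives Q = 11.
At P = $52 ≥ min AVC, set P = MC: Q = 6. The firm stays open but cuts output.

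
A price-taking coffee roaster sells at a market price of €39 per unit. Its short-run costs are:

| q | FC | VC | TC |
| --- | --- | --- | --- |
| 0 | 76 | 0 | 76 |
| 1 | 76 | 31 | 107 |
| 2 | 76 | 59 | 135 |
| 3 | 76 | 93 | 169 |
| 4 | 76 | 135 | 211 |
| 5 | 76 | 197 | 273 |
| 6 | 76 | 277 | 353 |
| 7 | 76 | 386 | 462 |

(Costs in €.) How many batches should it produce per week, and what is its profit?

q = 3; profit = -€52

Profit at each row (π = 39q − TC): q=0: -76; q=1: -68; q=2: -57; q=3: -52; q=4: -55; q=5: -78; q=6: -119; q=7: -189.
Profit is maximized at q = 3. AVC there is 93/3 = €31 ≤ P, so producing beats shutting down (which would give -€76).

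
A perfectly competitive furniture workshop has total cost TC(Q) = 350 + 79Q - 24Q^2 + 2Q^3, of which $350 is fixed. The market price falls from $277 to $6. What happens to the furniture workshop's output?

Output falls from 11 to 0 (the firm shuts down)

MC = 79 - 48Q + 6Q^2; the shutdown threshold is min AVC = $7 (at Q = 6).
With P = $277 above the shutdown price, P = MC gives Q = 11.
At P = $6 < min AVC = $7, price no longer covers variable cost at any output, so the firm shuts down: Q = 0.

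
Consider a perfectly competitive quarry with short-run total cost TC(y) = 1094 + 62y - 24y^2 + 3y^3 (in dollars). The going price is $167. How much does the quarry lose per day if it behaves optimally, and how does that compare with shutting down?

AVC = 62 - 24y + 3y^2 has its minimum $14 at y = 4; price $167 clears that bar, so the firm operates.
MC = 62 - 48y + 9y^2. Setting P = MC and taking the root on the rising branch gives y* = 7.
TR = 167·7 = 1169. TC = 1094 + 287 = 1381. Profit = 1169 − 1381 = -$212.
That loss of $212 beats the $1094 the firm would lose by shutting down; producing recovers $882 of fixed cost.

Profit = -$212 at y = 7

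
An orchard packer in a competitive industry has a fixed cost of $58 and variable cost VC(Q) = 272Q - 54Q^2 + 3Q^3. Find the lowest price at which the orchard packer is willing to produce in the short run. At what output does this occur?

$29 per unit, at Q = 9

Short-run supply begins at min AVC. From VC = 272Q - 54Q^2 + 3Q^3, AVC = 272 - 54Q + 3Q^2.
At the minimum of AVC, MC = AVC. MC = 272 - 108Q + 9Q^2; setting MC = AVC gives 6Q^2 - 54Q = 0, so Q = 9. min AVC = 29.
So the shutdown price is $29.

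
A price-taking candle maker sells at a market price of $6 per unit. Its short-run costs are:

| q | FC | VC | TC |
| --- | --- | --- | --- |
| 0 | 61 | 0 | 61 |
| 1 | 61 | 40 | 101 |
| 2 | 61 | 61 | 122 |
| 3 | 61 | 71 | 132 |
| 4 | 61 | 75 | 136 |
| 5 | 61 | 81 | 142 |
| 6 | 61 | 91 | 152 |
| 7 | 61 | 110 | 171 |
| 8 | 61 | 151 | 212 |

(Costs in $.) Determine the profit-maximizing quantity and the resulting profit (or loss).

Compute π = P·q − TC at each output: q=0: -61; q=1: -95; q=2: -110; q=3: -114; q=4: -112; q=5: -112; q=6: -116; q=7: -129; q=8: -164.
Profit is highest at q = 0. Equivalently, the lowest AVC in the table is 91/6 ≈ $15.17 at q = 6, and P = $6 falls below it — price never covers variable cost, so the firm shuts down and loses only its fixed cost.

q = 0 (shut down); profit = -$61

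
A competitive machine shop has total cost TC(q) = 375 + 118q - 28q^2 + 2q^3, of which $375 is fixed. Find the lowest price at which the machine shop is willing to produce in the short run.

$20 per unit

Short-run supply begins at min AVC. From VC = 118q - 28q^2 + 2q^3, AVC = 118 - 28q + 2q^2.
dAVC/dq = -28 + 4q = 0 gives q = 7. min AVC = 118 - 28·7 + 2·7^2 = 20.
For P < $20 the firm produces nothing.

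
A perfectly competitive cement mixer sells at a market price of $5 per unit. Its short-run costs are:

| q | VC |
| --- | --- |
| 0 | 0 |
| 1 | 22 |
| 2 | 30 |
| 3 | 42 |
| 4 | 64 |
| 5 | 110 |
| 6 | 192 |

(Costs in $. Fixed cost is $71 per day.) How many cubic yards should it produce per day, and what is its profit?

q = 0 (shut down); profit = -$71

Compute π = P·q − TC at each output: q=0: -71; q=1: -88; q=2: -91; q=3: -98; q=4: -115; q=5: -156; q=6: -233.
Profit is highest at q = 0. Equivalently, the lowest AVC in the table is 42/3 ≈ $14 at q = 3, and P = $5 falls below it — price never covers variable cost, so the firm shuts down and loses only its fixed cost.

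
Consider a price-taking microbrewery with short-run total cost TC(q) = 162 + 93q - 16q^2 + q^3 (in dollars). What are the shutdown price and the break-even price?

AVC = 93 - 16q + q^2; minimized at q = 8, giving min AVC = $29. That is the shutdown price.
ATC = 162/q + 93 - 16q + q^2. Setting dATC/dq = −162/q^2 − 16 + 2q = 0 gives q = 9 (since 2·9^3 − 16·9^2 = 162).
min ATC = 162/9 + 93 − 16·9 + 9^2 = $48. That is the break-even price.
For $29 ≤ P < $48 the firm produces at a loss; below $29 it shuts down.

Shutdown price = $29; break-even price = $48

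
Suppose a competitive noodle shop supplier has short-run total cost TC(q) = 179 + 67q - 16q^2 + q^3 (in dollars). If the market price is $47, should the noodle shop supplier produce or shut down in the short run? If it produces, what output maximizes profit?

Produce at q = 10

Variable cost is VC = 67q - 16q^2 + q^3, so AVC = VC/q = 67 - 16q + q^2 and MC = dTC/dq = 67 - 32q + 3q^2.
AVC hits its minimum where MC = AVC, at q = 8, giving min AVC = 67 - 16·8 + 8^2 = $3.
Because $47 ≥ $3, revenue can cover variable cost; the firm operates.
Solving P = MC: 20 - 32q + 3q^2 = 0 ⇒ q = 2/3 or 10. On the upward-sloping branch, q* = 10.
Check: AVC at q = 10 is $7 ≤ P, so revenue covers variable cost.
Profit = P·q − TC = 47·10 − 249 = $221.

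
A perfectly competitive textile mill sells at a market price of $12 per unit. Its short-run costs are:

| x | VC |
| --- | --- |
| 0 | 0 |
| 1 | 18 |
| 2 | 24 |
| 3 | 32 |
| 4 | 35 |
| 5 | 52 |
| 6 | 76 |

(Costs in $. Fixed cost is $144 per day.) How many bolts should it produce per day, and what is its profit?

Compute π = P·x − TC at each output: x=0: -144; x=1: -150; x=2: -144; x=3: -140; x=4: -131; x=5: -136; x=6: -148.
Profit is maximized at x = 4. AVC there is 35/4 = $8.75 ≤ P, so producing beats shutting down (which would give -$144).

x = 4; profit = -$131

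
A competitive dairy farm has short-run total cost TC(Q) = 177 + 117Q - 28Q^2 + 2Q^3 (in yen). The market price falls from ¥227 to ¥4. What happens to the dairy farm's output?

Output falls from 11 to 0 (the firm shuts down)

MC = 117 - 56Q + 6Q^2; the shutdown threshold is min AVC = ¥19 (at Q = 7).
At P = ¥227 ≥ min AVC, set P = MC on the rising branch: Q = 11.
At P = ¥4 < min AVC = ¥19, price no longer covers variable cost at any output, so the firm shuts down: Q = 0.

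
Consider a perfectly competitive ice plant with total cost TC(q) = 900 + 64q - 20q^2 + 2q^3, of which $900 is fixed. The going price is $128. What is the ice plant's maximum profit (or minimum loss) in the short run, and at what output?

AVC = 64 - 20q + 2q^2 has its minimum $14 at q = 5; price $128 clears that bar, so the firm operates.
With MC = 64 - 40q + 6q^2, P = MC on the upward-sloping part at q* = 8.
TR = 128·8 = 1024. TC = 900 + 256 = 1156. Profit = 1024 − 1156 = -$132.
By producing, the firm covers all variable cost plus $768 of fixed cost; shutting down would lose the full $900.

Profit = -$132 at q = 8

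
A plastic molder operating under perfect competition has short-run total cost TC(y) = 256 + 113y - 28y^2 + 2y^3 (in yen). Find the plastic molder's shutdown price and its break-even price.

Shutdown price = min AVC. AVC = 113 - 28y + 2y^2, with vertex at y = 7 and minimum ¥15.
ATC = 256/y + 113 - 28y + 2y^2. Setting dATC/dy = −256/y^2 − 28 + 4y = 0 gives y = 8 (since 4·8^3 − 28·8^2 = 256).
min ATC = 256/8 + 113 − 28·8 + 2·8^2 = ¥49. That is the break-even price.
For ¥15 ≤ P < ¥49 the firm produces at a loss; below ¥15 it shuts down.

Shutdown price = ¥15; break-even price = ¥49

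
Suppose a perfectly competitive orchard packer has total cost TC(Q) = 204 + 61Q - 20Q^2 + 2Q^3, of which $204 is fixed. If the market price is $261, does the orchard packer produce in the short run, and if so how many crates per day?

Variable cost is VC = 61Q - 20Q^2 + 2Q^3, so AVC = VC/Q = 61 - 20Q + 2Q^2 and MC = dTC/dQ = 61 - 40Q + 6Q^2.
The AVC parabola has its vertex at Q = 20/4 = 5, where AVC = 61 - 20·5 + 2·5^2 = $11.
P = $261 exceeds min AVC = $11, so the firm stays open.
Set P = MC: 261 = 61 - 40Q + 6Q^2 → -200 - 40Q + 6Q^2 = 0. The roots are Q = -10/3 and Q = 10; the profit-maximizing output is on the rising part of MC, so Q* = 10.
Check: AVC at Q = 10 is $61 ≤ P, so revenue covers variable cost.
Profit = P·Q − TC = 261·10 − 814 = $1796.

Produce at Q = 10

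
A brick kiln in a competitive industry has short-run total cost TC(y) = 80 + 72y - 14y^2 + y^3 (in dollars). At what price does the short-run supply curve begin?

The firm shuts down when price falls below the minimum of average variable cost. AVC = VC/y = 72 - 14y + y^2.
dAVC/dy = -14 + 2y = 0 gives y = 7. min AVC = 72 - 14·7 + 7^2 = 23.
So the shutdown price is $23.

$23 per unit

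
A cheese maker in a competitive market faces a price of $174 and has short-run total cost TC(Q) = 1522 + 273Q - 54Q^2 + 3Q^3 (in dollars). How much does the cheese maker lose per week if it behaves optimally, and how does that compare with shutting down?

AVC = 273 - 54Q + 3Q^2; min AVC = $30 at Q = 9. Since P = $174 ≥ min AVC, the firm produces.
With MC = 273 - 108Q + 9Q^2, P = MC on the upward-sloping part at Q* = 11.
TR = 174·11 = 1914. TC = 1522 + 462 = 1984. Profit = 1914 − 1984 = -$70.
Shutting down would mean losing the fixed cost of $1522, so operating at a loss of $70 is better by $1452.

Profit = -$70 at Q = 11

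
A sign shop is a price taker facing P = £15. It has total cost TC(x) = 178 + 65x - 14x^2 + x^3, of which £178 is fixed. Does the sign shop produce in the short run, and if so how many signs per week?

Strip out fixed cost: VC = 65x - 14x^2 + x^3. Then AVC = 65 - 14x + x^2 and MC = 65 - 28x + 3x^2.
AVC hits its minimum where MC = AVC, at x = 7, giving min AVC = 65 - 14·7 + 7^2 = £16.
With P < min AVC (£15 < £16), every unit sold adds to the loss.
The firm minimizes its loss by shutting down and losing only its fixed cost of £178.

Shut down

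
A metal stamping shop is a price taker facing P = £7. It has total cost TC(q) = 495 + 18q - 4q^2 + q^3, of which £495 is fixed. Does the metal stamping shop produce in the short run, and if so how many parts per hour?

Strip out fixed cost: VC = 18q - 4q^2 + q^3. Then AVC = 18 - 4q + q^2 and MC = 18 - 8q + 3q^2.
The AVC parabola has its vertex at q = 4/2 = 2, where AVC = 18 - 4·2 + 2^2 = £14.
P = £7 lies below min AVC = £14; no output level covers variable cost.
The firm minimizes its loss by shutting down and losing only its fixed cost of £495.

Shut down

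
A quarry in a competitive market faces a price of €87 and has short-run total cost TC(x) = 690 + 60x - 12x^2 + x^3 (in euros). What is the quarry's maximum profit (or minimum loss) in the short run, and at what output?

Profit = -€204 at x = 9

AVC = 60 - 12x + x^2 has its minimum €24 at x = 6; price €87 clears that bar, so the firm operates.
With MC = 60 - 24x + 3x^2, P = MC on the upward-sloping part at x* = 9.
TR = 87·9 = 783. TC = 690 + 297 = 987. Profit = 783 − 987 = -€204.
Shutting down would mean losing the fixed cost of €690, so operating at a loss of €204 is better by €486.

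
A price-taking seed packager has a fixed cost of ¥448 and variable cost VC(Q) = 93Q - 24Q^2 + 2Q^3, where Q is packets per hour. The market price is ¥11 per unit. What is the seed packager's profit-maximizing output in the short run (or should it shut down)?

Strip out fixed cost: VC = 93Q - 24Q^2 + 2Q^3. Then AVC = 93 - 24Q + 2Q^2 and MC = 93 - 48Q + 6Q^2.
AVC hits its minimum where MC = AVC, at Q = 6, giving min AVC = 93 - 24·6 + 2·6^2 = ¥21.
P = ¥11 lies below min AVC = ¥21; no output level covers variable cost.
Shutting down limits the loss to fixed cost, ¥448.

Shut down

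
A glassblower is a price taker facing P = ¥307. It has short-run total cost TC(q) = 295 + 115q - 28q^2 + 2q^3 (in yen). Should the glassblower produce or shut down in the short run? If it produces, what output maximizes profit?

Produce at q = 12

From TC, MC = TC'(q) = 115 - 56q + 6q^2 and AVC = VC/q = 115 - 28q + 2q^2.
AVC is minimized where dAVC/dq = -28 + 4q = 0, at q = 7; min AVC = 115 - 28·7 + 2·7^2 = ¥17.
Since P = ¥307 ≥ min AVC = ¥17, price covers variable cost and the firm should produce.
P = MC gives -192 - 56q + 6q^2 = 0, with roots -8/3 and 12. Take the larger (rising MC): q* = 12.
Check: AVC at q = 12 is ¥67 ≤ P, so revenue covers variable cost.
Profit = P·q − TC = 307·12 − 1099 = ¥2585.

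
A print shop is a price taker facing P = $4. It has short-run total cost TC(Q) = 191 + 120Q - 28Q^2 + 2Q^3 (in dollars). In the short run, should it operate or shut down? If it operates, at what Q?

From TC, MC = TC'(Q) = 120 - 56Q + 6Q^2 and AVC = VC/Q = 120 - 28Q + 2Q^2.
The AVC parabola has its vertex at Q = 28/4 = 7, where AVC = 120 - 28·7 + 2·7^2 = $22.
Since P = $4 < min AVC = $22, price fails to cover variable cost at any output.
The firm minimizes its loss by shutting down and losing only its fixed cost of $191.

Shut down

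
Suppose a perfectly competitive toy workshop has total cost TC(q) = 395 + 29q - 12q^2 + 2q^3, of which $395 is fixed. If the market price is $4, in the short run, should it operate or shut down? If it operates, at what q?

From TC, MC = TC'(q) = 29 - 24q + 6q^2 and AVC = VC/q = 29 - 12q + 2q^2.
The AVC parabola has its vertex at q = 12/4 = 3, where AVC = 29 - 12·3 + 2·3^2 = $11.
Since P = $4 < min AVC = $11, price fails to cover variable cost at any output.
The firm minimizes its loss by shutting down and losing only its fixed cost of $395.

Shut down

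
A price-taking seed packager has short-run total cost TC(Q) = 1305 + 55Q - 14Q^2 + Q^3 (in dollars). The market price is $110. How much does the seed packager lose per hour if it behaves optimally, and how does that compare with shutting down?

Profit = -$337 at Q = 11

AVC = 55 - 14Q + Q^2; min AVC = $6 at Q = 7. Since P = $110 ≥ min AVC, the firm produces.
With MC = 55 - 28Q + 3Q^2, P = MC on the upward-sloping part at Q* = 11.
TR = 110·11 = 1210. TC = 1305 + 242 = 1547. Profit = 1210 − 1547 = -$337.
That loss of $337 beats the $1305 the firm would lose by shutting down; producing recovers $968 of fixed cost.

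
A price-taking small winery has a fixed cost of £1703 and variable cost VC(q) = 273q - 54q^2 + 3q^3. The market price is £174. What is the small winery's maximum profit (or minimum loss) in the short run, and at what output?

Profit = -£251 at q = 11

AVC = 273 - 54q + 3q^2; min AVC = £30 at q = 9. Since P = £174 ≥ min AVC, the firm produces.
MC = 273 - 108q + 9q^2. Setting P = MC and taking the root on the rising branch gives q* = 11.
TR = 174·11 = 1914. TC = 1703 + 462 = 2165. Profit = 1914 − 2165 = -£251.
That loss of £251 beats the £1703 the firm would lose by shutting down; producing recovers £1452 of fixed cost.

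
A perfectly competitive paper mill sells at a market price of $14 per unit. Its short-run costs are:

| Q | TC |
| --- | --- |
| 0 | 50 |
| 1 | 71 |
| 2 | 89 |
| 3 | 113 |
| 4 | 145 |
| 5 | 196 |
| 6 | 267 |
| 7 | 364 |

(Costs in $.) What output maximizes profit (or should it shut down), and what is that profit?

Compute π = P·Q − TC at each output: Q=0: -50; Q=1: -57; Q=2: -61; Q=3: -71; Q=4: -89; Q=5: -126; Q=6: -183; Q=7: -266.
Profit is highest at Q = 0. Equivalently, the lowest AVC in the table is 39/2 ≈ $19.50 at Q = 2, and P = $14 falls below it — price never covers variable cost, so the firm shuts down and loses only its fixed cost.

Q = 0 (shut down); profit = -$50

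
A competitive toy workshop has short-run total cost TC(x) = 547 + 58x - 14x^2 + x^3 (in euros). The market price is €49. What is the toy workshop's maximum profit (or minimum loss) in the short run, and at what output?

AVC = 58 - 14x + x^2; min AVC = €9 at x = 7. Since P = €49 ≥ min AVC, the firm produces.
MC = 58 - 28x + 3x^2. Setting P = MC and taking the root on the rising branch gives x* = 9.
TR = 49·9 = 441. TC = 547 + 117 = 664. Profit = 441 − 664 = -€223.
Shutting down would mean losing the fixed cost of €547, so operating at a loss of €223 is better by €324.

Profit = -€223 at x = 9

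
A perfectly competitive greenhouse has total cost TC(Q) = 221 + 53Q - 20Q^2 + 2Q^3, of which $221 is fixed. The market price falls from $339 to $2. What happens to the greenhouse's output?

Output falls from 11 to 0 (the firm shuts down)

AVC = 53 - 20Q + 2Q^2, minimized at Q = 5 where min AVC = $3. MC = 53 - 40Q + 6Q^2.
With P = $339 above the shutdown price, P = MC gives Q = 11.
At P = $2 < min AVC = $3, price no longer covers variable cost at any output, so the firm shuts down: Q = 0.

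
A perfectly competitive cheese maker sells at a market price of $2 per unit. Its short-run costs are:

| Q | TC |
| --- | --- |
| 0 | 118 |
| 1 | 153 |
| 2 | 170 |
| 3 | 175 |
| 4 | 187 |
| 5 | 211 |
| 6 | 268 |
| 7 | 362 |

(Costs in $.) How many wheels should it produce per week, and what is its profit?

Tabulate TR − TC: Q=0: -118; Q=1: -151; Q=2: -166; Q=3: -169; Q=4: -179; Q=5: -201; Q=6: -256; Q=7: -348.
Profit is highest at Q = 0. Equivalently, the lowest AVC in the table is 69/4 ≈ $17.25 at Q = 4, and P = $2 falls below it — price never covers variable cost, so the firm shuts down and loses only its fixed cost.

Q = 0 (shut down); profit = -$118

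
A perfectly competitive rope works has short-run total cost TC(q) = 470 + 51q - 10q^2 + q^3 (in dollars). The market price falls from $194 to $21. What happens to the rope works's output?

MC = 51 - 20q + 3q^2; the shutdown threshold is min AVC = $26 (at q = 5).
At P = $194 ≥ min AVC, set P = MC on the rising branch: q = 11.
At P = $21 < min AVC = $26, price no longer covers variable cost at any output, so the firm shuts down: q = 0.

Output falls from 11 to 0 (the firm shuts down)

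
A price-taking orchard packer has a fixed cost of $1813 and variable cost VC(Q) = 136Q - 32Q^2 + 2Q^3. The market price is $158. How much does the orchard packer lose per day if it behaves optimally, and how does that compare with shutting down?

Profit = -$361 at Q = 11

AVC = 136 - 32Q + 2Q^2 has its minimum $8 at Q = 8; price $158 clears that bar, so the firm operates.
MC = 136 - 64Q + 6Q^2. Setting P = MC and taking the root on the rising branch gives Q* = 11.
TR = 158·11 = 1738. TC = 1813 + 286 = 2099. Profit = 1738 − 2099 = -$361.
By producing, the firm covers all variable cost plus $1452 of fixed cost; shutting down would lose the full $1813.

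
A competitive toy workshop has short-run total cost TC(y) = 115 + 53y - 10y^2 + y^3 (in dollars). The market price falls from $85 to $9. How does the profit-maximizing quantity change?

AVC = 53 - 10y + y^2, minimized at y = 5 where min AVC = $28. MC = 53 - 20y + 3y^2.
At P = $85 ≥ min AVC, set P = MC on the rising branch: y = 8.
At P = $9 < min AVC = $28, price no longer covers variable cost at any output, so the firm shuts down: y = 0.

Output falls from 8 to 0 (the firm shuts down)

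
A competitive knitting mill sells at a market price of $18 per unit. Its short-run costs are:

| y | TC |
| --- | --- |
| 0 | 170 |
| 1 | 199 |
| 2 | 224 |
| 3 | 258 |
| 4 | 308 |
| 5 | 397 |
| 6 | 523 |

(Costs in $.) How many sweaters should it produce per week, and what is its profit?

Tabulate TR − TC: y=0: -170; y=1: -181; y=2: -188; y=3: -204; y=4: -236; y=5: -307; y=6: -415.
Profit is highest at y = 0. Equivalently, the lowest AVC in the table is 54/2 ≈ $27 at y = 2, and P = $18 falls below it — price never covers variable cost, so the firm shuts down and loses only its fixed cost.

y = 0 (shut down); profit = -$170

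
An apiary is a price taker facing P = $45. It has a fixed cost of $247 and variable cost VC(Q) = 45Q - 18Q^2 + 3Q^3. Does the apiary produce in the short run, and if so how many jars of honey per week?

Produce at Q = 4

From TC, MC = TC'(Q) = 45 - 36Q + 9Q^2 and AVC = VC/Q = 45 - 18Q + 3Q^2.
AVC is minimized where dAVC/dQ = -18 + 6Q = 0, at Q = 3; min AVC = 45 - 18·3 + 3·3^2 = $18.
Since P = $45 ≥ min AVC = $18, price covers variable cost and the firm should produce.
Set P = MC: 45 = 45 - 36Q + 9Q^2 → -36Q + 9Q^2 = 0. The roots are Q = 0 and Q = 4; the profit-maximizing output is on the rising part of MC, so Q* = 4.
Check: AVC at Q = 4 is $21 ≤ P, so revenue covers variable cost.
Profit = P·Q − TC = 45·4 − 331 = -$151, a loss, but smaller than the $247 fixed cost the firm would lose by shutting down.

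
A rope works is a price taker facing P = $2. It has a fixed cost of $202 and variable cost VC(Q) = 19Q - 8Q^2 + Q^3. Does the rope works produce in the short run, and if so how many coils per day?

Shut down

Variable cost is VC = 19Q - 8Q^2 + Q^3, so AVC = VC/Q = 19 - 8Q + Q^2 and MC = dTC/dQ = 19 - 16Q + 3Q^2.
AVC hits its minimum where MC = AVC, at Q = 4, giving min AVC = 19 - 8·4 + 4^2 = $3.
Since P = $2 < min AVC = $3, price fails to cover variable cost at any output.
The firm minimizes its loss by shutting down and losing only its fixed cost of $202.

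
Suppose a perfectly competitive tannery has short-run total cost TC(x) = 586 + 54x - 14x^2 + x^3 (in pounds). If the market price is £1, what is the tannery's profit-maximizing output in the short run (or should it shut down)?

Shut down

Strip out fixed cost: VC = 54x - 14x^2 + x^3. Then AVC = 54 - 14x + x^2 and MC = 54 - 28x + 3x^2.
AVC hits its minimum where MC = AVC, at x = 7, giving min AVC = 54 - 14·7 + 7^2 = £5.
P = £1 lies below min AVC = £5; no output level covers variable cost.
Shutting down limits the loss to fixed cost, £586.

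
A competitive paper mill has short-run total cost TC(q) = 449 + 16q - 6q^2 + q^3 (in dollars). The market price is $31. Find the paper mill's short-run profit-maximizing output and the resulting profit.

Profit = -$349 at q = 5

AVC = 16 - 6q + q^2 has its minimum $7 at q = 3; price $31 clears that bar, so the firm operates.
With MC = 16 - 12q + 3q^2, P = MC on the upward-sloping part at q* = 5.
TR = 31·5 = 155. TC = 449 + 55 = 504. Profit = 155 − 504 = -$349.
Shutting down would mean losing the fixed cost of $449, so operating at a loss of $349 is better by $100.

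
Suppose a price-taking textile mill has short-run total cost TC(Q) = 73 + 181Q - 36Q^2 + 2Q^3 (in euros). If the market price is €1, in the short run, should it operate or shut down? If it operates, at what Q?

Shut down

Variable cost is VC = 181Q - 36Q^2 + 2Q^3, so AVC = VC/Q = 181 - 36Q + 2Q^2 and MC = dTC/dQ = 181 - 72Q + 6Q^2.
AVC hits its minimum where MC = AVC, at Q = 9, giving min AVC = 181 - 36·9 + 2·9^2 = €19.
P = €1 lies below min AVC = €19; no output level covers variable cost.
Shutting down limits the loss to fixed cost, €73.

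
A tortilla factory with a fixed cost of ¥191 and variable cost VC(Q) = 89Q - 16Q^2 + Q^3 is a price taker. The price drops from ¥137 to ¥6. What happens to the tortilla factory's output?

Output falls from 12 to 0 (the firm shuts down)

MC = 89 - 32Q + 3Q^2; the shutdown threshold is min AVC = ¥25 (at Q = 8).
At P = ¥137 ≥ min AVC, set P = MC on the rising branch: Q = 12.
At P = ¥6 < min AVC = ¥25, price no longer covers variable cost at any output, so the firm shuts down: Q = 0.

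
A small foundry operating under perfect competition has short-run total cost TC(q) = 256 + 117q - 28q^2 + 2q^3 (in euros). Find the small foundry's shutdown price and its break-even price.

Shutdown price = min AVC. AVC = 117 - 28q + 2q^2, with vertex at q = 7 and minimum €19.
ATC = 256/q + 117 - 28q + 2q^2. Setting dATC/dq = −256/q^2 − 28 + 4q = 0 gives q = 8 (since 4·8^3 − 28·8^2 = 256).
min ATC = 256/8 + 117 − 28·8 + 2·8^2 = €53. That is the break-even price.
Between these two prices the firm operates at a loss; above €53 it earns a profit.

Shutdown price = €19; break-even price = €53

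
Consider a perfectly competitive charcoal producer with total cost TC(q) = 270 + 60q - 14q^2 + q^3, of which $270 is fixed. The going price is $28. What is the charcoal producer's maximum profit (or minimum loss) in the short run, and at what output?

AVC = 60 - 14q + q^2; min AVC = $11 at q = 7. Since P = $28 ≥ min AVC, the firm produces.
With MC = 60 - 28q + 3q^2, P = MC on the upward-sloping part at q* = 8.
TR = 28·8 = 224. TC = 270 + 96 = 366. Profit = 224 − 366 = -$142.
Shutting down would mean losing the fixed cost of $270, so operating at a loss of $142 is better by $128.

Profit = -$142 at q = 8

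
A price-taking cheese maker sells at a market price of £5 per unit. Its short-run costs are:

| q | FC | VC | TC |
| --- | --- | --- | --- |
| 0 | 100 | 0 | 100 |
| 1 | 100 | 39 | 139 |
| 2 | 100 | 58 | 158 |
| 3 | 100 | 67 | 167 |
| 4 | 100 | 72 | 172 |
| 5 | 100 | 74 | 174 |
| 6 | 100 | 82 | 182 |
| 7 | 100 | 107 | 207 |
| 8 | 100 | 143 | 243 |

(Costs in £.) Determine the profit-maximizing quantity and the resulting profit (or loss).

q = 0 (shut down); profit = -£100

Profit at each row (π = 5q − TC): q=0: -100; q=1: -134; q=2: -148; q=3: -152; q=4: -152; q=5: -149; q=6: -152; q=7: -172; q=8: -203.
Profit is highest at q = 0. Equivalently, the lowest AVC in the table is 82/6 ≈ £13.67 at q = 6, and P = £5 falls below it — price never covers variable cost, so the firm shuts down and loses only its fixed cost.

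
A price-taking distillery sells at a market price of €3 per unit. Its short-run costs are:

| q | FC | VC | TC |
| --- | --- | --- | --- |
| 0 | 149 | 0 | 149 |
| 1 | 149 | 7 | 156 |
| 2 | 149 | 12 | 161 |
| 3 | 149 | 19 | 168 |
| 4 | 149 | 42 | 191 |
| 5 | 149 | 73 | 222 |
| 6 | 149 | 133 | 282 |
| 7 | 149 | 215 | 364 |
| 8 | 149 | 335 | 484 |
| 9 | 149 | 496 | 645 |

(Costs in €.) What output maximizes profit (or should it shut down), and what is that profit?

q = 0 (shut down); profit = -€149

Compute π = P·q − TC at each output: q=0: -149; q=1: -153; q=2: -155; q=3: -159; q=4: -179; q=5: -207; q=6: -264; q=7: -343; q=8: -460; q=9: -618.
Profit is highest at q = 0. Equivalently, the lowest AVC in the table is 12/2 ≈ €6 at q = 2, and P = €3 falls below it — price never covers variable cost, so the firm shuts down and loses only its fixed cost.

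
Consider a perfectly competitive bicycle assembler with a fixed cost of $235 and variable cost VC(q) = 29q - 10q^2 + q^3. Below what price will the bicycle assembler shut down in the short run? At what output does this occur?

$4 per unit, at q = 5

The shutdown price is the minimum of AVC. VC = 29q - 10q^2 + q^3, so AVC = 29 - 10q + q^2.
At the minimum of AVC, MC = AVC. MC = 29 - 20q + 3q^2; setting MC = AVC gives 2q^2 - 10q = 0, so q = 5. min AVC = 4.
So the shutdown price is $4.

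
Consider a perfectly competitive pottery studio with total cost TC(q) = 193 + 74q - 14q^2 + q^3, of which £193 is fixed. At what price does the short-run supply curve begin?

The shutdown price is the minimum of AVC. VC = 74q - 14q^2 + q^3, so AVC = 74 - 14q + q^2.
dAVC/dq = -14 + 2q = 0 gives q = 7. min AVC = 74 - 14·7 + 7^2 = 25.
For P < £25 the firm produces nothing.

£25 per unit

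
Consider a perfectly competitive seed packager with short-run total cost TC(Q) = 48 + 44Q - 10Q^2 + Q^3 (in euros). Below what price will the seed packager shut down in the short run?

€19 per unit

The shutdown price is the minimum of AVC. VC = 44Q - 10Q^2 + Q^3, so AVC = 44 - 10Q + Q^2.
At the minimum of AVC, MC = AVC. MC = 44 - 20Q + 3Q^2; setting MC = AVC gives 2Q^2 - 10Q = 0, so Q = 5. min AVC = 19.
So the shutdown price is €19.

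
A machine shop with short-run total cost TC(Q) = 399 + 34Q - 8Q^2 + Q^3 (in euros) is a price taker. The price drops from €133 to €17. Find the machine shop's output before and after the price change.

MC = 34 - 16Q + 3Q^2; the shutdown threshold is min AVC = €18 (at Q = 4).
With P = €133 above the shutdown price, P = MC gives Q = 9.
At P = €17 < min AVC = €18, price no longer covers variable cost at any output, so the firm shuts down: Q = 0.

Output falls from 9 to 0 (the firm shuts down)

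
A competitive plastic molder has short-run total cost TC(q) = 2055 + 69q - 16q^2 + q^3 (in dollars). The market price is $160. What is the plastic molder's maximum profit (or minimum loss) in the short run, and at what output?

AVC = 69 - 16q + q^2 has its minimum $5 at q = 8; price $160 clears that bar, so the firm operates.
With MC = 69 - 32q + 3q^2, P = MC on the upward-sloping part at q* = 13.
TR = 160·13 = 2080. TC = 2055 + 390 = 2445. Profit = 2080 − 2445 = -$365.
By producing, the firm covers all variable cost plus $1690 of fixed cost; shutting down would lose the full $2055.

Profit = -$365 at q = 13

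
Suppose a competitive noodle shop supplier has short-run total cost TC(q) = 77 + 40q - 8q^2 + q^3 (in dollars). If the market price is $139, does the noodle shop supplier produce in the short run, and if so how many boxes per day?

Produce at q = 9

Strip out fixed cost: VC = 40q - 8q^2 + q^3. Then AVC = 40 - 8q + q^2 and MC = 40 - 16q + 3q^2.
The AVC parabola has its vertex at q = 8/2 = 4, where AVC = 40 - 8·4 + 4^2 = $24.
Because $139 ≥ $24, revenue can cover variable cost; the firm operates.
Solving P = MC: -99 - 16q + 3q^2 = 0 ⇒ q = -11/3 or 9. On the upward-sloping branch, q* = 9.
Check: AVC at q = 9 is $49 ≤ P, so revenue covers variable cost.
Profit = P·q − TC = 139·9 − 518 = $733.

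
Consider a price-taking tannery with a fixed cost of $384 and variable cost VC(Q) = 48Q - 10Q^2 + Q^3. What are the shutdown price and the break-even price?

Shutdown price = $23; break-even price = $80

Shutdown price = min AVC. AVC = 48 - 10Q + Q^2, with vertex at Q = 5 and minimum $23.
ATC = 384/Q + 48 - 10Q + Q^2. Setting dATC/dQ = −384/Q^2 − 10 + 2Q = 0 gives Q = 8 (since 2·8^3 − 10·8^2 = 384).
min ATC = 384/8 + 48 − 10·8 + 8^2 = $80. That is the break-even price.
For $23 ≤ P < $80 the firm produces at a loss; below $23 it shuts down.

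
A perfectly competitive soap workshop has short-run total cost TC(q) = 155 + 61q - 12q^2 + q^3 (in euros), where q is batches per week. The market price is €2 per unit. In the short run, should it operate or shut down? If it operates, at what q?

Strip out fixed cost: VC = 61q - 12q^2 + q^3. Then AVC = 61 - 12q + q^2 and MC = 61 - 24q + 3q^2.
AVC hits its minimum where MC = AVC, at q = 6, giving min AVC = 61 - 12·6 + 6^2 = €25.
With P < min AVC (€2 < €25), every unit sold adds to the loss.
Best response: produce nothing and absorb the €155 fixed cost.

Shut down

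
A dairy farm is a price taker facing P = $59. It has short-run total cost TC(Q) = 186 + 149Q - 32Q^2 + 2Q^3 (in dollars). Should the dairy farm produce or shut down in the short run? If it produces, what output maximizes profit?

Produce at Q = 9

From TC, MC = TC'(Q) = 149 - 64Q + 6Q^2 and AVC = VC/Q = 149 - 32Q + 2Q^2.
AVC hits its minimum where MC = AVC, at Q = 8, giving min AVC = 149 - 32·8 + 2·8^2 = $21.
Because $59 ≥ $21, revenue can cover variable cost; the firm operates.
Solving P = MC: 90 - 64Q + 6Q^2 = 0 ⇒ Q = 5/3 or 9. On the upward-sloping branch, Q* = 9.
Check: AVC at Q = 9 is $23 ≤ P, so revenue covers variable cost.
Profit = P·Q − TC = 59·9 − 393 = $138.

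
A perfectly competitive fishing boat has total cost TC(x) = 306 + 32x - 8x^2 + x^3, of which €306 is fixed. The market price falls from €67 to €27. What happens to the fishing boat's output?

Output falls from 7 to 5

MC = 32 - 16x + 3x^2; the shutdown threshold is min AVC = €16 (at x = 4).
With P = €67 above the shutdown price, P = MC gives x = 7.
At P = €27 ≥ min AVC, set P = MC: x = 5. The firm stays open but cuts output.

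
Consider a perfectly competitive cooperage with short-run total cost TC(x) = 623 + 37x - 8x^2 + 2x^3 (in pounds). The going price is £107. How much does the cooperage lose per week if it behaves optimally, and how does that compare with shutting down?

AVC = 37 - 8x + 2x^2 has its minimum £29 at x = 2; price £107 clears that bar, so the firm operates.
MC = 37 - 16x + 6x^2. Setting P = MC and taking the root on the rising branch gives x* = 5.
TR = 107·5 = 535. TC = 623 + 235 = 858. Profit = 535 − 858 = -£323.
That loss of £323 beats the £623 the firm would lose by shutting down; producing recovers £300 of fixed cost.

Profit = -£323 at x = 5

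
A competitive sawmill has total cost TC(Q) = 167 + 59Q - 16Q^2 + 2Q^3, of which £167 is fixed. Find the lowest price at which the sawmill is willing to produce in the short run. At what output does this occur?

£27 per unit, at Q = 4

The shutdown price is the minimum of AVC. VC = 59Q - 16Q^2 + 2Q^3, so AVC = 59 - 16Q + 2Q^2.
At the minimum of AVC, MC = AVC. MC = 59 - 32Q + 6Q^2; setting MC = AVC gives 4Q^2 - 16Q = 0, so Q = 4. min AVC = 27.
The firm shuts down for any P below £27.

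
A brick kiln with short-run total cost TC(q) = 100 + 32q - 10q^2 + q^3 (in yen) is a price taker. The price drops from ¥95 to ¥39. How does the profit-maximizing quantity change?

AVC = 32 - 10q + q^2, minimized at q = 5 where min AVC = ¥7. MC = 32 - 20q + 3q^2.
At P = ¥95 ≥ min AVC, set P = MC on the rising branch: q = 9.
At P = ¥39 ≥ min AVC, set P = MC: q = 7. The firm stays open but cuts output.

Output falls from 9 to 7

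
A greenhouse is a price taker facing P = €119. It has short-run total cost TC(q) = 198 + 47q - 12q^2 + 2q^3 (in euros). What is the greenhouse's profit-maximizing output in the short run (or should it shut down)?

From TC, MC = TC'(q) = 47 - 24q + 6q^2 and AVC = VC/q = 47 - 12q + 2q^2.
AVC hits its minimum where MC = AVC, at q = 3, giving min AVC = 47 - 12·3 + 2·3^2 = €29.
Since P = €119 ≥ min AVC = €29, price covers variable cost and the firm should produce.
Solving P = MC: -72 - 24q + 6q^2 = 0 ⇒ q = -2 or 6. On the upward-sloping branch, q* = 6.
Check: AVC at q = 6 is €47 ≤ P, so revenue covers variable cost.
Profit = P·q − TC = 119·6 − 480 = €234.

Produce at q = 6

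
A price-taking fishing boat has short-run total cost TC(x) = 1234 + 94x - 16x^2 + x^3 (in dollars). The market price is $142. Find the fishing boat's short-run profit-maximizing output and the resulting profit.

AVC = 94 - 16x + x^2; min AVC = $30 at x = 8. Since P = $142 ≥ min AVC, the firm produces.
With MC = 94 - 32x + 3x^2, P = MC on the upward-sloping part at x* = 12.
TR = 142·12 = 1704. TC = 1234 + 552 = 1786. Profit = 1704 − 1786 = -$82.
That loss of $82 beats the $1234 the firm would lose by shutting down; producing recovers $1152 of fixed cost.

Profit = -$82 at x = 12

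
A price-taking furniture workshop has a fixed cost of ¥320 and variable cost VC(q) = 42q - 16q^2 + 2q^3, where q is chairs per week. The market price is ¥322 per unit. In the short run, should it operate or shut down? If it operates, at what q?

From TC, MC = TC'(q) = 42 - 32q + 6q^2 and AVC = VC/q = 42 - 16q + 2q^2.
AVC hits its minimum where MC = AVC, at q = 4, giving min AVC = 42 - 16·4 + 2·4^2 = ¥10.
P = ¥322 exceeds min AVC = ¥10, so the firm stays open.
P = MC gives -280 - 32q + 6q^2 = 0, with roots -14/3 and 10. Take the larger (rising MC): q* = 10.
Check: AVC at q = 10 is ¥82 ≤ P, so revenue covers variable cost.
Profit = P·q − TC = 322·10 − 1140 = ¥2080.

Produce at q = 10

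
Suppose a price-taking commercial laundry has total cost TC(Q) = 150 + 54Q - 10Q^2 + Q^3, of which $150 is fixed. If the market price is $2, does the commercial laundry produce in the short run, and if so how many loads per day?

Strip out fixed cost: VC = 54Q - 10Q^2 + Q^3. Then AVC = 54 - 10Q + Q^2 and MC = 54 - 20Q + 3Q^2.
AVC hits its minimum where MC = AVC, at Q = 5, giving min AVC = 54 - 10·5 + 5^2 = $29.
With P < min AVC ($2 < $29), every unit sold adds to the loss.
Best response: produce nothing and absorb the $150 fixed cost.

Shut down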